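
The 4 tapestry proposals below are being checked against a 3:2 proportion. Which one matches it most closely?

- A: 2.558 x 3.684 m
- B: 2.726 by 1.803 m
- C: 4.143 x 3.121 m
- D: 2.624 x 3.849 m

B

Target 3:2 ≈ 1.500.
A: 1.440 (Δ0.060)  B: 1.512 (Δ0.012)  C: 1.327 (Δ0.173)  D: 1.467 (Δ0.033)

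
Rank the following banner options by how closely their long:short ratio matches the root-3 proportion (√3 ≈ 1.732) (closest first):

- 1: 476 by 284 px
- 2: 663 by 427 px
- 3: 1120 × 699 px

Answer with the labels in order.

1, 3, 2

1: 476/284 ≈ 1.676 → |1.676 − 1.732| = 0.056
2: 663/427 ≈ 1.553 → |1.553 − 1.732| = 0.179
3: 1120/699 ≈ 1.602 → |1.602 − 1.732| = 0.130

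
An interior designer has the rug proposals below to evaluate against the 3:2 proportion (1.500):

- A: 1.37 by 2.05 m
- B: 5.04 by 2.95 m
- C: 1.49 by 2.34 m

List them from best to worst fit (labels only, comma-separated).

Ratios: A = 2.05 / 1.37 ≈ 1.496; B = 5.04 / 2.95 ≈ 1.708; C = 2.34 / 1.49 ≈ 1.570.
|Δ from 1.500|: A 0.004; B 0.208; C 0.070.

A, C, B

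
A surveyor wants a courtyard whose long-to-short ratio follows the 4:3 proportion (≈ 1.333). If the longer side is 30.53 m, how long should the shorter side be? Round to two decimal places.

4:3 ≈ 1.33333.
Shorter side = 30.53 ÷ 1.33333 ≈ 22.8976 → 22.90 m.

22.90 m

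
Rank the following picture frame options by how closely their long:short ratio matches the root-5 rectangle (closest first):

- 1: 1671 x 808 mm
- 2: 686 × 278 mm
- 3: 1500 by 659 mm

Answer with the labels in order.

3, 1, 2

Ratios: 1 = 1671 / 808 ≈ 2.068; 2 = 686 / 278 ≈ 2.468; 3 = 1500 / 659 ≈ 2.276.
|Δ from 2.236|: 1 0.168; 2 0.232; 3 0.040.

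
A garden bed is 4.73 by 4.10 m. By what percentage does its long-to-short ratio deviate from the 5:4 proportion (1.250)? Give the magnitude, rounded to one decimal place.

7.7%

Ratio = 4.73 / 4.10 ≈ 1.1537.
Ideal 5:4 = 1.2500. |1.1537 − 1.2500| / 1.2500 ≈ 7.70% → 7.7%.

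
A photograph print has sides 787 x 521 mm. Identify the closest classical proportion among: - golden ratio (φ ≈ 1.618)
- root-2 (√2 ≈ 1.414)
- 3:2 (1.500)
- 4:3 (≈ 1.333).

787/521 ≈ 1.511. Nearest candidates are 3:2 (1.500, off by 0.011) and root-2 (1.414, off by 0.097).

3:2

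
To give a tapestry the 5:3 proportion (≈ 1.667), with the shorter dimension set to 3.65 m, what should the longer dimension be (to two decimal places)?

6.08 m

5:3 ≈ 1.66667.
Longer side = 3.65 × 1.66667 ≈ 6.0833 → 6.08 m.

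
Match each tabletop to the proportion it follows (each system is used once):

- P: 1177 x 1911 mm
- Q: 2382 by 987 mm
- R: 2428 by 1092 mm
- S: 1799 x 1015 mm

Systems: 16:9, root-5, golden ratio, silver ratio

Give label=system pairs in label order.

Ratios: P ≈ 1.624; Q ≈ 2.413; R ≈ 2.223; S ≈ 1.772.
Targets: 16:9 ≈ 1.778; root-5 ≈ 2.236; golden ratio ≈ 1.618; silver ratio ≈ 2.414.

P=golden ratio, Q=silver ratio, R=root-5, S=16:9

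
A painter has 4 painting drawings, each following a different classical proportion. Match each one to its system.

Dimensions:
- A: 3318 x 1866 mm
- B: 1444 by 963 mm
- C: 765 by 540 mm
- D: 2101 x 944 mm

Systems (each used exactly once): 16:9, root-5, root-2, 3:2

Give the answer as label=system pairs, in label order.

A=16:9, B=3:2, C=root-2, D=root-5

Ratios: A ≈ 1.778; B ≈ 1.499; C ≈ 1.417; D ≈ 2.226.
Targets: 16:9 ≈ 1.778; root-5 ≈ 2.236; root-2 ≈ 1.414; 3:2 ≈ 1.500.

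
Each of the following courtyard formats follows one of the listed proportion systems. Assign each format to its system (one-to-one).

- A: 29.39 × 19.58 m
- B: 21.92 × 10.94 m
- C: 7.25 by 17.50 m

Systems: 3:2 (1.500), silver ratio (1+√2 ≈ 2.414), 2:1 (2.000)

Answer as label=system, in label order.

A=3:2, B=2:1, C=silver ratio

Ratios: A ≈ 1.501; B ≈ 2.004; C ≈ 2.414.
Targets: 3:2 ≈ 1.500; silver ratio ≈ 2.414; 2:1 ≈ 2.000.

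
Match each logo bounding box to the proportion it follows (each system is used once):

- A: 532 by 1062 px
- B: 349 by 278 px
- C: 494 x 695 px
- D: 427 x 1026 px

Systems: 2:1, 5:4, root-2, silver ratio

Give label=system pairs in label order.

A = 1062/532 ≈ 1.996 → 2:1 (2.000)
B = 349/278 ≈ 1.255 → 5:4 (1.250)
C = 695/494 ≈ 1.407 → root-2 (1.414)
D = 1026/427 ≈ 2.403 → silver ratio (2.414)

A=2:1, B=5:4, C=root-2, D=silver ratio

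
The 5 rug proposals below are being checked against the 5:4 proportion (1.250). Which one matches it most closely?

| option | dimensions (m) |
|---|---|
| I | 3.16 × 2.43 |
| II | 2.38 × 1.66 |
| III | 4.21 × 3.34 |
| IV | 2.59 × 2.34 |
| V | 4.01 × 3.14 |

III

Ratios (long/short): I ≈ 1.300; II ≈ 1.434; III ≈ 1.260; IV ≈ 1.107; V ≈ 1.277.
5:4 ≈ 1.250; option III is nearest (Δ 0.010).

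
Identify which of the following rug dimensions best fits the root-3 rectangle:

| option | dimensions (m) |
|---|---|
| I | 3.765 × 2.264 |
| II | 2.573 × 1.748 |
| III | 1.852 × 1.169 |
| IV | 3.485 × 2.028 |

Target root-3 ≈ 1.732.
I: 1.663 (Δ0.069)  II: 1.472 (Δ0.260)  III: 1.584 (Δ0.148)  IV: 1.718 (Δ0.014)

IV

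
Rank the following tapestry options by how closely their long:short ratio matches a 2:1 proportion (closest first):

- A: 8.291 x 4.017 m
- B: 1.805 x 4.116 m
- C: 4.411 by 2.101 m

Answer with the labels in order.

A, C, B

Ratios: A = 8.291 / 4.017 ≈ 2.064; B = 4.116 / 1.805 ≈ 2.280; C = 4.411 / 2.101 ≈ 2.099.
|Δ from 2.000|: A 0.064; B 0.280; C 0.099.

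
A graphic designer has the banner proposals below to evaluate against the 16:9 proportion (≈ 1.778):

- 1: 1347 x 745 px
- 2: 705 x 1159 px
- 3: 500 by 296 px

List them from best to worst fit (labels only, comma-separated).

1, 3, 2

Ratios: 1 = 1347 / 745 ≈ 1.808; 2 = 1159 / 705 ≈ 1.644; 3 = 500 / 296 ≈ 1.689.
|Δ from 1.778|: 1 0.030; 2 0.134; 3 0.089.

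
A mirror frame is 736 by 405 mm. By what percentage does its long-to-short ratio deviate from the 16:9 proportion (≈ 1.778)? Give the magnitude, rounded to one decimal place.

2.2%

Ratio = 736 / 405 ≈ 1.8173.
Ideal 16:9 ≈ 1.7778. |1.8173 − 1.7778| / 1.7778 ≈ 2.22% → 2.2%.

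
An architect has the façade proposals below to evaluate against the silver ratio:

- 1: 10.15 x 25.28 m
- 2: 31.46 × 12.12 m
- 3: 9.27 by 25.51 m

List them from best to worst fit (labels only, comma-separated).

1, 2, 3

1: 25.28/10.15 ≈ 2.491 → |2.491 − 2.414| = 0.077
2: 31.46/12.12 ≈ 2.596 → |2.596 − 2.414| = 0.182
3: 25.51/9.27 ≈ 2.752 → |2.752 − 2.414| = 0.338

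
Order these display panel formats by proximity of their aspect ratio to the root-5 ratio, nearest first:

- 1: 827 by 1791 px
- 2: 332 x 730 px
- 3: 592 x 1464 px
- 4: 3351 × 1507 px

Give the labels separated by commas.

1: 1791/827 ≈ 2.166 → |2.166 − 2.236| = 0.070
2: 730/332 ≈ 2.199 → |2.199 − 2.236| = 0.037
3: 1464/592 ≈ 2.473 → |2.473 − 2.236| = 0.237
4: 3351/1507 ≈ 2.224 → |2.224 − 2.236| = 0.012

4, 2, 1, 3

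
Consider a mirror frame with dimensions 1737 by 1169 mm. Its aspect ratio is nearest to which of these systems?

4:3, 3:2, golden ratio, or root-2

1737/1169 ≈ 1.486. Nearest candidates are 3:2 (1.500, off by 0.014) and root-2 (1.414, off by 0.072).

3:2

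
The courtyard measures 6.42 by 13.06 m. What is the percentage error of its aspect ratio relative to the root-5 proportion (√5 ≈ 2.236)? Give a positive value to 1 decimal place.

Ratio = 13.06 / 6.42 ≈ 2.0343.
Ideal root-5 ≈ 2.2361. |2.0343 − 2.2361| / 2.2361 ≈ 9.02% → 9.0%.

9.0%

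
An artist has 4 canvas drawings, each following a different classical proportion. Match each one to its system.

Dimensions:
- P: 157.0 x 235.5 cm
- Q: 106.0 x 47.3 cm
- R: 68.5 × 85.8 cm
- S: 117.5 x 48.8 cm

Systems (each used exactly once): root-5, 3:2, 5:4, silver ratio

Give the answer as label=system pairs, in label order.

P = 235.5/157.0 ≈ 1.500 → 3:2 (1.500)
Q = 106.0/47.3 ≈ 2.241 → root-5 (2.236)
R = 85.8/68.5 ≈ 1.253 → 5:4 (1.250)
S = 117.5/48.8 ≈ 2.408 → silver ratio (2.414)

P=3:2, Q=root-5, R=5:4, S=silver ratio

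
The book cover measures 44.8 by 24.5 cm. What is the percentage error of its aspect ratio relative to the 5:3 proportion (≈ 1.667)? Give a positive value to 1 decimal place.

Ratio = 44.8 / 24.5 ≈ 1.8286.
Ideal 5:3 ≈ 1.6667. |1.8286 − 1.6667| / 1.6667 ≈ 9.71% → 9.7%.

9.7%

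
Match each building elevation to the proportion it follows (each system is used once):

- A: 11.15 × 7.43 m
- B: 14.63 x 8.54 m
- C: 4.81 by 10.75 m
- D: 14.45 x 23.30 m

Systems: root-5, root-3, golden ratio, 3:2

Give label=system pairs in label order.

A = 11.15/7.43 ≈ 1.501 → 3:2 (1.500)
B = 14.63/8.54 ≈ 1.713 → root-3 (1.732)
C = 10.75/4.81 ≈ 2.235 → root-5 (2.236)
D = 23.30/14.45 ≈ 1.612 → golden ratio (1.618)

A=3:2, B=root-3, C=root-5, D=golden ratio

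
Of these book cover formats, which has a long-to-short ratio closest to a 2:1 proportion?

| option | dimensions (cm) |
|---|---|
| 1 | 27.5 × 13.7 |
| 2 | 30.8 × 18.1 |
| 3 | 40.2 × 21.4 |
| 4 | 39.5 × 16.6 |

Target 2:1 ≈ 2.000.
1: 2.007 (Δ0.007)  2: 1.702 (Δ0.298)  3: 1.879 (Δ0.121)  4: 2.380 (Δ0.380)

1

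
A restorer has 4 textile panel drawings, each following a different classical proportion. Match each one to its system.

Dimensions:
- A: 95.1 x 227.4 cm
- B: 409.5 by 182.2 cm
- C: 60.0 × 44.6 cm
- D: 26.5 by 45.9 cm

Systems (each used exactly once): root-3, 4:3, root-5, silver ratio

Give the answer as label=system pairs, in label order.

Ratios: A ≈ 2.391; B ≈ 2.248; C ≈ 1.345; D ≈ 1.732.
Targets: root-3 ≈ 1.732; 4:3 ≈ 1.333; root-5 ≈ 2.236; silver ratio ≈ 2.414.

A=silver ratio, B=root-5, C=4:3, D=root-3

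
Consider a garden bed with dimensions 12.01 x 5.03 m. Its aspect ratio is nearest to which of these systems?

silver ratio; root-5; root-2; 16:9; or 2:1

12.01/5.03 ≈ 2.388. Nearest candidates are silver ratio (2.414, off by 0.026) and root-5 (2.236, off by 0.152).

silver ratio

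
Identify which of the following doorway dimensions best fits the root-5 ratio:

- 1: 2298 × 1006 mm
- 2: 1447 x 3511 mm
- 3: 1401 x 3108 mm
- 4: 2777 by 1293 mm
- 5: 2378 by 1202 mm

Ratios (long/short): 1 ≈ 2.284; 2 ≈ 2.426; 3 ≈ 2.218; 4 ≈ 2.148; 5 ≈ 1.978.
root-5 ≈ 2.236; option 3 is nearest (Δ 0.018).

3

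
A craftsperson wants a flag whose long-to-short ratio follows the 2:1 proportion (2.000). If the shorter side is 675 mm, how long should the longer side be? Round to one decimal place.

1350.0 mm

2:1 = 2.00000.
Longer side = 675 × 2.00000 ≈ 1350.000 → 1350.0 mm.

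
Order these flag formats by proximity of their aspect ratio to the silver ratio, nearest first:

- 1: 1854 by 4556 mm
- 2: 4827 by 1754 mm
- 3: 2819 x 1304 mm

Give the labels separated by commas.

1, 3, 2

1: 4556/1854 ≈ 2.457 → |2.457 − 2.414| = 0.043
2: 4827/1754 ≈ 2.752 → |2.752 − 2.414| = 0.338
3: 2819/1304 ≈ 2.162 → |2.162 − 2.414| = 0.252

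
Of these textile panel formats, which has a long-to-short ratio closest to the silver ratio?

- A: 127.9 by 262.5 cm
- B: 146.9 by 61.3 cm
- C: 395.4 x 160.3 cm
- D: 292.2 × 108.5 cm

B

Target silver ratio ≈ 2.414.
A: 2.052 (Δ0.362)  B: 2.396 (Δ0.018)  C: 2.467 (Δ0.053)  D: 2.693 (Δ0.279)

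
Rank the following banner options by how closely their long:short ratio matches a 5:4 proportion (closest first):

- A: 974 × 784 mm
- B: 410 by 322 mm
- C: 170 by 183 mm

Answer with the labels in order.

A, B, C

Ratios: A = 974 / 784 ≈ 1.242; B = 410 / 322 ≈ 1.273; C = 183 / 170 ≈ 1.076.
|Δ from 1.250|: A 0.008; B 0.023; C 0.174.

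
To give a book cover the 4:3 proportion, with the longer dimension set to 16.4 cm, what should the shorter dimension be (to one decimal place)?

12.3 cm

4:3 ≈ 1.33333.
Shorter side = 16.4 ÷ 1.33333 ≈ 12.300 → 12.3 cm.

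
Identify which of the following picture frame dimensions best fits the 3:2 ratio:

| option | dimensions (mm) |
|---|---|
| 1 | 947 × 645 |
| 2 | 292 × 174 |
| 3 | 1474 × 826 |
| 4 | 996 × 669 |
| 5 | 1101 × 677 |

4

Ratios (long/short): 1 ≈ 1.468; 2 ≈ 1.678; 3 ≈ 1.785; 4 ≈ 1.489; 5 ≈ 1.626.
3:2 ≈ 1.500; option 4 is nearest (Δ 0.011).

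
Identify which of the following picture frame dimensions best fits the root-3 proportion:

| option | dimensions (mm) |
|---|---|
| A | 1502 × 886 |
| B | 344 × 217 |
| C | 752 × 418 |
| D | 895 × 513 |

D

Ratios (long/short): A ≈ 1.695; B ≈ 1.585; C ≈ 1.799; D ≈ 1.745.
root-3 ≈ 1.732; option D is nearest (Δ 0.013).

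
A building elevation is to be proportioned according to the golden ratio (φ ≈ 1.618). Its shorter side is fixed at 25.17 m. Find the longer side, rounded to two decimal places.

40.73 m

golden ratio ≈ 1.61803.
Longer side = 25.17 × 1.61803 ≈ 40.7258 → 40.73 m.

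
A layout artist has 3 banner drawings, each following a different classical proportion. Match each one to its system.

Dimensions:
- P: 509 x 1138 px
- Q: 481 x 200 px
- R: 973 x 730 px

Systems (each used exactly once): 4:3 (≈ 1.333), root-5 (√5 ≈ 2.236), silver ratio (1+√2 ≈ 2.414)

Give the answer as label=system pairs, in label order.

Ratios: P ≈ 2.236; Q ≈ 2.405; R ≈ 1.333.
Targets: 4:3 ≈ 1.333; root-5 ≈ 2.236; silver ratio ≈ 2.414.

P=root-5, Q=silver ratio, R=4:3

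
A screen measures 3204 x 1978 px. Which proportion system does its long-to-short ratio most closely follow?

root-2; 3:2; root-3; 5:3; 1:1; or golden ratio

golden ratio

Ratio = 3204 / 1978 ≈ 1.620.
Distances: root-2 1.414 (Δ 0.206); 3:2 1.500 (Δ 0.120); root-3 1.732 (Δ 0.112); 5:3 1.667 (Δ 0.047); 1:1 1.000 (Δ 0.620); golden ratio 1.618 (Δ 0.002).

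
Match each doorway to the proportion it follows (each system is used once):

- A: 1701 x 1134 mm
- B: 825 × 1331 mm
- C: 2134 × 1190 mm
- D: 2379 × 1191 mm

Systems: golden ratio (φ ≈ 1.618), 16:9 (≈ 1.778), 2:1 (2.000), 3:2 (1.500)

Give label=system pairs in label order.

A=3:2, B=golden ratio, C=16:9, D=2:1

A = 1701/1134 ≈ 1.500 → 3:2 (1.500)
B = 1331/825 ≈ 1.613 → golden ratio (1.618)
C = 2134/1190 ≈ 1.793 → 16:9 (1.778)
D = 2379/1191 ≈ 1.997 → 2:1 (2.000)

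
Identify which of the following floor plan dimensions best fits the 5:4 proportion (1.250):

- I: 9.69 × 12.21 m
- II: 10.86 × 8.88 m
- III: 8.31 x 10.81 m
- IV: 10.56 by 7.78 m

Target 5:4 ≈ 1.250.
I: 1.260 (Δ0.010)  II: 1.223 (Δ0.027)  III: 1.301 (Δ0.051)  IV: 1.357 (Δ0.107)

I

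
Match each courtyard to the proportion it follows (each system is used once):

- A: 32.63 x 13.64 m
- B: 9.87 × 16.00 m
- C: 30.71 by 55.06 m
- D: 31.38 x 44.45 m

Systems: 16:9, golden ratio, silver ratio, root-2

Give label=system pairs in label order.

A=silver ratio, B=golden ratio, C=16:9, D=root-2

Ratios: A ≈ 2.392; B ≈ 1.621; C ≈ 1.793; D ≈ 1.417.
Targets: 16:9 ≈ 1.778; golden ratio ≈ 1.618; silver ratio ≈ 2.414; root-2 ≈ 1.414.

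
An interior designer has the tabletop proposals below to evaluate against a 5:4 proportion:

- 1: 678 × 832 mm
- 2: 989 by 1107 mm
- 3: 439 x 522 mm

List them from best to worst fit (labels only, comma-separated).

Ratios: 1 = 832 / 678 ≈ 1.227; 2 = 1107 / 989 ≈ 1.119; 3 = 522 / 439 ≈ 1.189.
|Δ from 1.250|: 1 0.023; 2 0.131; 3 0.061.

1, 3, 2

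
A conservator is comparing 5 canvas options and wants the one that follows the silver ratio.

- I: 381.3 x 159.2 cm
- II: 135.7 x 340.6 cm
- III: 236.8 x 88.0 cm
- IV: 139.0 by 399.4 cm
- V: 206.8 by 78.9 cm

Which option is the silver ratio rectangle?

I

Target silver ratio ≈ 2.414.
I: 2.395 (Δ0.019)  II: 2.510 (Δ0.096)  III: 2.691 (Δ0.277)  IV: 2.873 (Δ0.459)  V: 2.621 (Δ0.207)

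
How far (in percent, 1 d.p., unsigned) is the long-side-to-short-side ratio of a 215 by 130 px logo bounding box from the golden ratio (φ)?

2.2%

Ratio = 215 / 130 ≈ 1.6538.
Ideal golden ratio ≈ 1.6180. |1.6538 − 1.6180| / 1.6180 ≈ 2.21% → 2.2%.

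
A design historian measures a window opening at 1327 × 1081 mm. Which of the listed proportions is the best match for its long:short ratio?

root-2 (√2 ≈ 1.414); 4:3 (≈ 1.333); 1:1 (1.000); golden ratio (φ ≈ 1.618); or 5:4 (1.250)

1327/1081 ≈ 1.228. Nearest candidates are 5:4 (1.250, off by 0.022) and 4:3 (1.333, off by 0.105).

5:4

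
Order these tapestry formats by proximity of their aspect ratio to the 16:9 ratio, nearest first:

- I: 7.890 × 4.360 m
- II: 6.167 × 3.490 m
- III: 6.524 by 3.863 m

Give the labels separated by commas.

II, I, III

I: 7.890/4.360 ≈ 1.810 → |1.810 − 1.778| = 0.032
II: 6.167/3.490 ≈ 1.767 → |1.767 − 1.778| = 0.011
III: 6.524/3.863 ≈ 1.689 → |1.689 − 1.778| = 0.089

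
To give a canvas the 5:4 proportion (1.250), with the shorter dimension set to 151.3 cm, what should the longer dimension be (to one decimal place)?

189.1 cm

5:4 = 1.25000.
Longer side = 151.3 × 1.25000 ≈ 189.125 → 189.1 cm.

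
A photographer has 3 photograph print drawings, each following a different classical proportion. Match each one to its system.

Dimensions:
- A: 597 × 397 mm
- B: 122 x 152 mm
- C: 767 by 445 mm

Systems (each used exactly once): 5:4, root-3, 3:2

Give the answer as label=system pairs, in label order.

A=3:2, B=5:4, C=root-3

Ratios: A ≈ 1.504; B ≈ 1.246; C ≈ 1.724.
Targets: 5:4 ≈ 1.250; root-3 ≈ 1.732; 3:2 ≈ 1.500.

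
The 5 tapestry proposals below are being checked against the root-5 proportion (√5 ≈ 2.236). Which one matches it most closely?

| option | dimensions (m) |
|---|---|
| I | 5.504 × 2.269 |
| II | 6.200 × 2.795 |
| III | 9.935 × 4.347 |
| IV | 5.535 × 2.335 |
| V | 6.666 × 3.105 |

II

Ratios (long/short): I ≈ 2.426; II ≈ 2.218; III ≈ 2.285; IV ≈ 2.370; V ≈ 2.147.
root-5 ≈ 2.236; option II is nearest (Δ 0.018).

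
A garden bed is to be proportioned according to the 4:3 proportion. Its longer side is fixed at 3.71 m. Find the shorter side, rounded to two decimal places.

2.78 m

4:3 ≈ 1.33333.
Shorter side = 3.71 ÷ 1.33333 ≈ 2.7825 → 2.78 m.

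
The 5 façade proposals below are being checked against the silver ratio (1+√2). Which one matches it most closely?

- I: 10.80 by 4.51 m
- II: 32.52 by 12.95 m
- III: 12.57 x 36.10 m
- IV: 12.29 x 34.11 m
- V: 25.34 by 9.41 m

Ratios (long/short): I ≈ 2.395; II ≈ 2.511; III ≈ 2.872; IV ≈ 2.775; V ≈ 2.693.
silver ratio ≈ 2.414; option I is nearest (Δ 0.019).

I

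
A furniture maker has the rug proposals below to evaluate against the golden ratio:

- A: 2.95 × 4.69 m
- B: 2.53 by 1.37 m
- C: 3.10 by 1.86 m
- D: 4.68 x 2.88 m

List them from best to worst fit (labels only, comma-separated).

Ratios: A = 4.69 / 2.95 ≈ 1.590; B = 2.53 / 1.37 ≈ 1.847; C = 3.10 / 1.86 ≈ 1.667; D = 4.68 / 2.88 ≈ 1.625.
|Δ from 1.618|: A 0.028; B 0.229; C 0.049; D 0.007.

D, A, C, B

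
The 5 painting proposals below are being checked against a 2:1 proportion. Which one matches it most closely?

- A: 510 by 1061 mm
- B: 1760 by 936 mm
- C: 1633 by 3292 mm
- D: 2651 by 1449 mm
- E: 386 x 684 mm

Ratios (long/short): A ≈ 2.080; B ≈ 1.880; C ≈ 2.016; D ≈ 1.830; E ≈ 1.772.
2:1 ≈ 2.000; option C is nearest (Δ 0.016).

C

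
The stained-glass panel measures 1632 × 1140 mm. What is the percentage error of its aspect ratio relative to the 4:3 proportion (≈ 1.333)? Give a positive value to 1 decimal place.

7.4%

Ratio = 1632 / 1140 ≈ 1.4316.
Ideal 4:3 ≈ 1.3333. |1.4316 − 1.3333| / 1.3333 ≈ 7.37% → 7.4%.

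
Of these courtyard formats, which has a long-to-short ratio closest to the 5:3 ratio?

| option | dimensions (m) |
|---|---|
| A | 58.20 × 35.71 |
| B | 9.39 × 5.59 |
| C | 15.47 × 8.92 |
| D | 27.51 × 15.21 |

Target 5:3 ≈ 1.667.
A: 1.630 (Δ0.037)  B: 1.680 (Δ0.013)  C: 1.734 (Δ0.067)  D: 1.809 (Δ0.142)

B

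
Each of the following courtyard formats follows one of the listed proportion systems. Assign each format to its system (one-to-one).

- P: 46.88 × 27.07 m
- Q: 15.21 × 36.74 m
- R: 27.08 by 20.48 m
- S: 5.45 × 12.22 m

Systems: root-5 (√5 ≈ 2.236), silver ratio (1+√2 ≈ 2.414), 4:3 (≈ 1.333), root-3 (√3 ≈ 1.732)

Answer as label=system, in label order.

Ratios: P ≈ 1.732; Q ≈ 2.416; R ≈ 1.322; S ≈ 2.242.
Targets: root-5 ≈ 2.236; silver ratio ≈ 2.414; 4:3 ≈ 1.333; root-3 ≈ 1.732.

P=root-3, Q=silver ratio, R=4:3, S=root-5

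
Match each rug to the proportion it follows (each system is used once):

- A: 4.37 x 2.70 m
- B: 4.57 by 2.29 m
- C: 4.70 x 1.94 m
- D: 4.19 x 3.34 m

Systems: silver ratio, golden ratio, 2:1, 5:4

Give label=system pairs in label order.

Ratios: A ≈ 1.619; B ≈ 1.996; C ≈ 2.423; D ≈ 1.254.
Targets: silver ratio ≈ 2.414; golden ratio ≈ 1.618; 2:1 ≈ 2.000; 5:4 ≈ 1.250.

A=golden ratio, B=2:1, C=silver ratio, D=5:4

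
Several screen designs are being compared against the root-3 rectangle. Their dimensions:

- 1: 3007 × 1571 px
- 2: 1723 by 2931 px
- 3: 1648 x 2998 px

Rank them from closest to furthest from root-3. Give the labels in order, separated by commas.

1: 3007/1571 ≈ 1.914 → |1.914 − 1.732| = 0.182
2: 2931/1723 ≈ 1.701 → |1.701 − 1.732| = 0.031
3: 2998/1648 ≈ 1.819 → |1.819 − 1.732| = 0.087

2, 3, 1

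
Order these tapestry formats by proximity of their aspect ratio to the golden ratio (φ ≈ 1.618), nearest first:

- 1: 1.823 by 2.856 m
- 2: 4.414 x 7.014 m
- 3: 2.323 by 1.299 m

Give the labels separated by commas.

Ratios: 1 = 2.856 / 1.823 ≈ 1.567; 2 = 7.014 / 4.414 ≈ 1.589; 3 = 2.323 / 1.299 ≈ 1.788.
|Δ from 1.618|: 1 0.051; 2 0.029; 3 0.170.

2, 1, 3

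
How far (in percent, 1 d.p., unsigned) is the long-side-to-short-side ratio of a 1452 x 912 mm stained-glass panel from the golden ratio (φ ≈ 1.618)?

Ratio = 1452 / 912 ≈ 1.5921.
Ideal golden ratio ≈ 1.6180. |1.5921 − 1.6180| / 1.6180 ≈ 1.60% → 1.6%.

1.6%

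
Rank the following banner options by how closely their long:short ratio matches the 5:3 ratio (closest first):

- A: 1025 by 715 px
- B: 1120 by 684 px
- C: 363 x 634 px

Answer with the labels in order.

A: 1025/715 ≈ 1.434 → |1.434 − 1.667| = 0.233
B: 1120/684 ≈ 1.637 → |1.637 − 1.667| = 0.030
C: 634/363 ≈ 1.747 → |1.747 − 1.667| = 0.080

B, C, A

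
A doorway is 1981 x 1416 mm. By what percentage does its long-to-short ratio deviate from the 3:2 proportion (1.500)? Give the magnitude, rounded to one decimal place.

6.7%

Ratio = 1981 / 1416 ≈ 1.3990.
Ideal 3:2 = 1.5000. |1.3990 − 1.5000| / 1.5000 ≈ 6.73% → 6.7%.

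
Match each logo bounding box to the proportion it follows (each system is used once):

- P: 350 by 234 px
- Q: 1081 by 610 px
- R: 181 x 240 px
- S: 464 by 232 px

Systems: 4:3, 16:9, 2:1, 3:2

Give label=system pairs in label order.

P=3:2, Q=16:9, R=4:3, S=2:1

Ratios: P ≈ 1.496; Q ≈ 1.772; R ≈ 1.326; S ≈ 2.000.
Targets: 4:3 ≈ 1.333; 16:9 ≈ 1.778; 2:1 ≈ 2.000; 3:2 ≈ 1.500.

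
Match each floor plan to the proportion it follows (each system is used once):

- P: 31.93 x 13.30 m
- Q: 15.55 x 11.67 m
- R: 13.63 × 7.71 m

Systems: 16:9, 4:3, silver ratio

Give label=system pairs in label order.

P=silver ratio, Q=4:3, R=16:9

P = 31.93/13.30 ≈ 2.401 → silver ratio (2.414)
Q = 15.55/11.67 ≈ 1.332 → 4:3 (1.333)
R = 13.63/7.71 ≈ 1.768 → 16:9 (1.778)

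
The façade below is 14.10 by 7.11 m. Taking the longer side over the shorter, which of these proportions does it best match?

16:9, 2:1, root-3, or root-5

2:1

14.10/7.11 ≈ 1.983. Nearest candidates are 2:1 (2.000, off by 0.017) and 16:9 (1.778, off by 0.205).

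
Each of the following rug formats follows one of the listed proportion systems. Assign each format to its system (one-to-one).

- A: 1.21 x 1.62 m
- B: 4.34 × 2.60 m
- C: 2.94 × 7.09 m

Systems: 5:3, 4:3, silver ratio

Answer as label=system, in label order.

A = 1.62/1.21 ≈ 1.339 → 4:3 (1.333)
B = 4.34/2.60 ≈ 1.669 → 5:3 (1.667)
C = 7.09/2.94 ≈ 2.412 → silver ratio (2.414)

A=4:3, B=5:3, C=silver ratio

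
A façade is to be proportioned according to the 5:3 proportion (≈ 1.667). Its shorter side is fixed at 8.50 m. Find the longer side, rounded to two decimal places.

14.17 m

5:3 ≈ 1.66667.
Longer side = 8.50 × 1.66667 ≈ 14.1667 → 14.17 m.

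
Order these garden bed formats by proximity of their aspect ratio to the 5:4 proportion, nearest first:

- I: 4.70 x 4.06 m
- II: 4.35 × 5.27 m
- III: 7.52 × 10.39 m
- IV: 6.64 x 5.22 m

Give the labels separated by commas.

Ratios: I = 4.70 / 4.06 ≈ 1.158; II = 5.27 / 4.35 ≈ 1.211; III = 10.39 / 7.52 ≈ 1.382; IV = 6.64 / 5.22 ≈ 1.272.
|Δ from 1.250|: I 0.092; II 0.039; III 0.132; IV 0.022.

IV, II, I, III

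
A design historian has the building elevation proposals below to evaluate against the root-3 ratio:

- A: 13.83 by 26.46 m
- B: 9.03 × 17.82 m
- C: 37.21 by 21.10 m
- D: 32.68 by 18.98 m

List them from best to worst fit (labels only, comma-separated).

A: 26.46/13.83 ≈ 1.913 → |1.913 − 1.732| = 0.181
B: 17.82/9.03 ≈ 1.973 → |1.973 − 1.732| = 0.241
C: 37.21/21.10 ≈ 1.764 → |1.764 − 1.732| = 0.032
D: 32.68/18.98 ≈ 1.722 → |1.722 − 1.732| = 0.010

D, C, A, B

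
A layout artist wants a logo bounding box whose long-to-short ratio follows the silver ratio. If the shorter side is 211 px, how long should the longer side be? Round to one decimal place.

silver ratio ≈ 2.41421.
Longer side = 211 × 2.41421 ≈ 509.398 → 509.4 px.

509.4 px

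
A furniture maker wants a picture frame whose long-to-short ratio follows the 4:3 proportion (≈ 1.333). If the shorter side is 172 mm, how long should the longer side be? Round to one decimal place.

4:3 ≈ 1.33333.
Longer side = 172 × 1.33333 ≈ 229.333 → 229.3 mm.

229.3 mm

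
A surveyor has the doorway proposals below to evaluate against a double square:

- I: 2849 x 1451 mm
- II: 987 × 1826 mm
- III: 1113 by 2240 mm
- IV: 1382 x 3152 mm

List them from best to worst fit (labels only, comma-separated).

I: 2849/1451 ≈ 1.963 → |1.963 − 2.000| = 0.037
II: 1826/987 ≈ 1.850 → |1.850 − 2.000| = 0.150
III: 2240/1113 ≈ 2.013 → |2.013 − 2.000| = 0.013
IV: 3152/1382 ≈ 2.281 → |2.281 − 2.000| = 0.281

III, I, II, IV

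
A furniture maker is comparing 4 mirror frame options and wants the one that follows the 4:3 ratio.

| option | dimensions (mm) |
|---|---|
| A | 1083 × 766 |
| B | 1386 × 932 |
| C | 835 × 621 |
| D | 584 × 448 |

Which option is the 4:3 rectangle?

Target 4:3 ≈ 1.333.
A: 1.414 (Δ0.081)  B: 1.487 (Δ0.154)  C: 1.345 (Δ0.012)  D: 1.304 (Δ0.029)

C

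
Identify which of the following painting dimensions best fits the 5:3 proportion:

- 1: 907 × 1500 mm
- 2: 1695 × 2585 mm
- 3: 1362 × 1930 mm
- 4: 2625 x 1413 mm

Ratios (long/short): 1 ≈ 1.654; 2 ≈ 1.525; 3 ≈ 1.417; 4 ≈ 1.858.
5:3 ≈ 1.667; option 1 is nearest (Δ 0.013).

1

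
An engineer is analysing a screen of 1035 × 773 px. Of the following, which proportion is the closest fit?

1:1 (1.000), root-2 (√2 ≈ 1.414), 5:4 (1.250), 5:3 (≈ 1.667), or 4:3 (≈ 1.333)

4:3

1035/773 ≈ 1.339. Nearest candidates are 4:3 (1.333, off by 0.006) and root-2 (1.414, off by 0.075).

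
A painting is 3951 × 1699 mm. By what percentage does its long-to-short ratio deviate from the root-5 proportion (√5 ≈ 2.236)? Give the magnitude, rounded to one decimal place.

4.0%

Ratio = 3951 / 1699 ≈ 2.3255.
Ideal root-5 ≈ 2.2361. |2.3255 − 2.2361| / 2.2361 ≈ 4.00% → 4.0%.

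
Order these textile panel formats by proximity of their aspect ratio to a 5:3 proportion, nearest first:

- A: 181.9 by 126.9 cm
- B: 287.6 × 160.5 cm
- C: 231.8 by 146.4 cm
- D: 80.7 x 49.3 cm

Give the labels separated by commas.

Ratios: A = 181.9 / 126.9 ≈ 1.433; B = 287.6 / 160.5 ≈ 1.792; C = 231.8 / 146.4 ≈ 1.583; D = 80.7 / 49.3 ≈ 1.637.
|Δ from 1.667|: A 0.234; B 0.125; C 0.084; D 0.030.

D, C, B, A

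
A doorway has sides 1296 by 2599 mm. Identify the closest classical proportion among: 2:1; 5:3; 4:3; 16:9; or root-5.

2599/1296 ≈ 2.005. Nearest candidates are 2:1 (2.000, off by 0.005) and 16:9 (1.778, off by 0.227).

2:1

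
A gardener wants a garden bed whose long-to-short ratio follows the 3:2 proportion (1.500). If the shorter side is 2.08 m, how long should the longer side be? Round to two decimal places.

3.12 m

3:2 = 1.50000.
Longer side = 2.08 × 1.50000 ≈ 3.1200 → 3.12 m.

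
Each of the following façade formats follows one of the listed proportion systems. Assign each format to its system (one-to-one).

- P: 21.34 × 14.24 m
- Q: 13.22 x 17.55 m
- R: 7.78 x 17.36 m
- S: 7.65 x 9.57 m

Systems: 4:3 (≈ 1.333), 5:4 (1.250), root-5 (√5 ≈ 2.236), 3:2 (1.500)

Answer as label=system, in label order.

P=3:2, Q=4:3, R=root-5, S=5:4

P = 21.34/14.24 ≈ 1.499 → 3:2 (1.500)
Q = 17.55/13.22 ≈ 1.328 → 4:3 (1.333)
R = 17.36/7.78 ≈ 2.231 → root-5 (2.236)
S = 9.57/7.65 ≈ 1.251 → 5:4 (1.250)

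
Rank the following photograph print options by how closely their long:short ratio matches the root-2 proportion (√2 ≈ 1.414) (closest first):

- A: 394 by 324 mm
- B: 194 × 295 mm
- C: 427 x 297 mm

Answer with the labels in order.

A: 394/324 ≈ 1.216 → |1.216 − 1.414| = 0.198
B: 295/194 ≈ 1.521 → |1.521 − 1.414| = 0.107
C: 427/297 ≈ 1.438 → |1.438 − 1.414| = 0.024

C, B, A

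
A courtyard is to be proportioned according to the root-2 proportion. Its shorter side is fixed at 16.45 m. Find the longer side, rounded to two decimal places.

root-2 ≈ 1.41421.
Longer side = 16.45 × 1.41421 ≈ 23.2638 → 23.26 m.

23.26 m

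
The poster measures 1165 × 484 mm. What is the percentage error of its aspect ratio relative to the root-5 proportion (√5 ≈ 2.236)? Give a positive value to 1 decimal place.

7.6%

Ratio = 1165 / 484 ≈ 2.4070.
Ideal root-5 ≈ 2.2361. |2.4070 − 2.2361| / 2.2361 ≈ 7.64% → 7.6%.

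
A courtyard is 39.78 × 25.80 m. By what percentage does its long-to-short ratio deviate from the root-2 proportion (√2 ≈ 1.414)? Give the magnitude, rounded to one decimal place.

9.0%

Ratio = 39.78 / 25.80 ≈ 1.5419.
Ideal root-2 ≈ 1.4142. |1.5419 − 1.4142| / 1.4142 ≈ 9.03% → 9.0%.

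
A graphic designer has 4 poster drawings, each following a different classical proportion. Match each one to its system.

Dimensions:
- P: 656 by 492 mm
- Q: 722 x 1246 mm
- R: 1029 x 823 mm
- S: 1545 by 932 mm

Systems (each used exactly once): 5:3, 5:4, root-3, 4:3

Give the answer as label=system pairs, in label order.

P=4:3, Q=root-3, R=5:4, S=5:3

Ratios: P ≈ 1.333; Q ≈ 1.726; R ≈ 1.250; S ≈ 1.658.
Targets: 5:3 ≈ 1.667; 5:4 ≈ 1.250; root-3 ≈ 1.732; 4:3 ≈ 1.333.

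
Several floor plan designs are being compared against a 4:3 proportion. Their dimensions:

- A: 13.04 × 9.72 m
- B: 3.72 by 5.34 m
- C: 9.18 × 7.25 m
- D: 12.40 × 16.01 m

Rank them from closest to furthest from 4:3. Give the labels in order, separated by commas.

A, D, C, B

A: 13.04/9.72 ≈ 1.342 → |1.342 − 1.333| = 0.009
B: 5.34/3.72 ≈ 1.435 → |1.435 − 1.333| = 0.102
C: 9.18/7.25 ≈ 1.266 → |1.266 − 1.333| = 0.067
D: 16.01/12.40 ≈ 1.291 → |1.291 − 1.333| = 0.042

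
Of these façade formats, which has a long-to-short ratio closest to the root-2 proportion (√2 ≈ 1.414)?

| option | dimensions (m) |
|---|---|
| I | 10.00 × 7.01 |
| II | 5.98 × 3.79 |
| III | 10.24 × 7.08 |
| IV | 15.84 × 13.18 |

I

Target root-2 ≈ 1.414.
I: 1.427 (Δ0.013)  II: 1.578 (Δ0.164)  III: 1.446 (Δ0.032)  IV: 1.202 (Δ0.212)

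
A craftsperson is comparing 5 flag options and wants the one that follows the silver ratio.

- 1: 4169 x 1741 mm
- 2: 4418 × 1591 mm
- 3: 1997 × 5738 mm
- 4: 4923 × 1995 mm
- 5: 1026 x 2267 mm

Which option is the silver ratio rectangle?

Target silver ratio ≈ 2.414.
1: 2.395 (Δ0.019)  2: 2.777 (Δ0.363)  3: 2.873 (Δ0.459)  4: 2.468 (Δ0.054)  5: 2.210 (Δ0.204)

1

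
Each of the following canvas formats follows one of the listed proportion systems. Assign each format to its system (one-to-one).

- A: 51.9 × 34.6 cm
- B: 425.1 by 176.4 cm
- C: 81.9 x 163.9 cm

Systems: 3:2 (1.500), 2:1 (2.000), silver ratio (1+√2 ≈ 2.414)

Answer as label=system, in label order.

Ratios: A ≈ 1.500; B ≈ 2.410; C ≈ 2.001.
Targets: 3:2 ≈ 1.500; 2:1 ≈ 2.000; silver ratio ≈ 2.414.

A=3:2, B=silver ratio, C=2:1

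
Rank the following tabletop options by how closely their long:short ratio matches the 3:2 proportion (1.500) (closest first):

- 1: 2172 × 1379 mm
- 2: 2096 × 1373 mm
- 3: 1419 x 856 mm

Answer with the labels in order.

2, 1, 3

1: 2172/1379 ≈ 1.575 → |1.575 − 1.500| = 0.075
2: 2096/1373 ≈ 1.527 → |1.527 − 1.500| = 0.027
3: 1419/856 ≈ 1.658 → |1.658 − 1.500| = 0.158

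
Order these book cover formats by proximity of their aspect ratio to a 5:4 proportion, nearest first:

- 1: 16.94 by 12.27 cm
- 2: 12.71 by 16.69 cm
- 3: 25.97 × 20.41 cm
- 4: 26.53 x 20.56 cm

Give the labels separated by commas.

1: 16.94/12.27 ≈ 1.381 → |1.381 − 1.250| = 0.131
2: 16.69/12.71 ≈ 1.313 → |1.313 − 1.250| = 0.063
3: 25.97/20.41 ≈ 1.272 → |1.272 − 1.250| = 0.022
4: 26.53/20.56 ≈ 1.290 → |1.290 − 1.250| = 0.040

3, 4, 2, 1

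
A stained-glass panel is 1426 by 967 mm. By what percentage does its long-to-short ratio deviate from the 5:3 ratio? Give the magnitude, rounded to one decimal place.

Ratio = 1426 / 967 ≈ 1.4747.
Ideal 5:3 ≈ 1.6667. |1.4747 − 1.6667| / 1.6667 ≈ 11.52% → 11.5%.

11.5%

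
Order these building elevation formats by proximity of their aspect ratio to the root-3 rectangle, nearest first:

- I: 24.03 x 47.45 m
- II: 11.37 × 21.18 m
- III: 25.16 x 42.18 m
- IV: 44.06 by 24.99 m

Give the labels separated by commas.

IV, III, II, I

I: 47.45/24.03 ≈ 1.975 → |1.975 − 1.732| = 0.243
II: 21.18/11.37 ≈ 1.863 → |1.863 − 1.732| = 0.131
III: 42.18/25.16 ≈ 1.676 → |1.676 − 1.732| = 0.056
IV: 44.06/24.99 ≈ 1.763 → |1.763 − 1.732| = 0.031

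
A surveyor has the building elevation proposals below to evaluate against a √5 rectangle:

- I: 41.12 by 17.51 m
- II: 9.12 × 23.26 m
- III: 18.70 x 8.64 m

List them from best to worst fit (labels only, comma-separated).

I: 41.12/17.51 ≈ 2.348 → |2.348 − 2.236| = 0.112
II: 23.26/9.12 ≈ 2.550 → |2.550 − 2.236| = 0.314
III: 18.70/8.64 ≈ 2.164 → |2.164 − 2.236| = 0.072

III, I, II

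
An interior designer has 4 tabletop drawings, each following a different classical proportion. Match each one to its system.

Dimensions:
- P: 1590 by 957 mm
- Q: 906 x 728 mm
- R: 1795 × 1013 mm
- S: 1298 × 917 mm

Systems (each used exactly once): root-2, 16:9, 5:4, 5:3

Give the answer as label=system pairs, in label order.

P = 1590/957 ≈ 1.661 → 5:3 (1.667)
Q = 906/728 ≈ 1.245 → 5:4 (1.250)
R = 1795/1013 ≈ 1.772 → 16:9 (1.778)
S = 1298/917 ≈ 1.415 → root-2 (1.414)

P=5:3, Q=5:4, R=16:9, S=root-2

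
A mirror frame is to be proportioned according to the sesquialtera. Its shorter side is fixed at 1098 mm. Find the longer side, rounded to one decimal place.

1647.0 mm

3:2 = 1.50000.
Longer side = 1098 × 1.50000 ≈ 1647.000 → 1647.0 mm.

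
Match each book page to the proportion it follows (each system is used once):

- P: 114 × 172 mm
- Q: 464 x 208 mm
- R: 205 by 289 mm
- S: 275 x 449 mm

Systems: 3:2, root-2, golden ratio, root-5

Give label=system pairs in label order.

P=3:2, Q=root-5, R=root-2, S=golden ratio

Ratios: P ≈ 1.509; Q ≈ 2.231; R ≈ 1.410; S ≈ 1.633.
Targets: 3:2 ≈ 1.500; root-2 ≈ 1.414; golden ratio ≈ 1.618; root-5 ≈ 2.236.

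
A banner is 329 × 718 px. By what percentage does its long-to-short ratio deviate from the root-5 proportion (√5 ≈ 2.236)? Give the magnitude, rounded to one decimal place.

Ratio = 718 / 329 ≈ 2.1824.
Ideal root-5 ≈ 2.2361. |2.1824 − 2.2361| / 2.2361 ≈ 2.40% → 2.4%.

2.4%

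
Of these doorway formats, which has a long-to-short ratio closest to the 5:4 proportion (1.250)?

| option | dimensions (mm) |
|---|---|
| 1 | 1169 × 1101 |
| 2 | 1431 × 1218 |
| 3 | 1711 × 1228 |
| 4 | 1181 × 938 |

Ratios (long/short): 1 ≈ 1.062; 2 ≈ 1.175; 3 ≈ 1.393; 4 ≈ 1.259.
5:4 ≈ 1.250; option 4 is nearest (Δ 0.009).

4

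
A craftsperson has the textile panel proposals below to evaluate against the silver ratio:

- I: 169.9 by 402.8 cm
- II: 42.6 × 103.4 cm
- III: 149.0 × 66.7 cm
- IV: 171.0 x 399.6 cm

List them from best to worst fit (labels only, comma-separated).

II, I, IV, III

Ratios: I = 402.8 / 169.9 ≈ 2.371; II = 103.4 / 42.6 ≈ 2.427; III = 149.0 / 66.7 ≈ 2.234; IV = 399.6 / 171.0 ≈ 2.337.
|Δ from 2.414|: I 0.043; II 0.013; III 0.180; IV 0.077.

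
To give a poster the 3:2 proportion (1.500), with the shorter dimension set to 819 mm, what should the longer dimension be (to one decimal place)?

3:2 = 1.50000.
Longer side = 819 × 1.50000 ≈ 1228.500 → 1228.5 mm.

1228.5 mm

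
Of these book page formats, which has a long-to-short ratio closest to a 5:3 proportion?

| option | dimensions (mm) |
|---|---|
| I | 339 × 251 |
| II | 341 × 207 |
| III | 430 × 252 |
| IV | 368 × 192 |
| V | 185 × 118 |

Target 5:3 ≈ 1.667.
I: 1.351 (Δ0.316)  II: 1.647 (Δ0.020)  III: 1.706 (Δ0.039)  IV: 1.917 (Δ0.250)  V: 1.568 (Δ0.099)

II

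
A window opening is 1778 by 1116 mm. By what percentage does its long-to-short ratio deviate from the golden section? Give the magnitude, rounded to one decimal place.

Ratio = 1778 / 1116 ≈ 1.5932.
Ideal golden ratio ≈ 1.6180. |1.5932 − 1.6180| / 1.6180 ≈ 1.53% → 1.5%.

1.5%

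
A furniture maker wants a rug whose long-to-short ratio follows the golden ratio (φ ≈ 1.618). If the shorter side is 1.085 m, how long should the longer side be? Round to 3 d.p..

1.756 m

golden ratio ≈ 1.61803.
Longer side = 1.085 × 1.61803 ≈ 1.75556 → 1.756 m.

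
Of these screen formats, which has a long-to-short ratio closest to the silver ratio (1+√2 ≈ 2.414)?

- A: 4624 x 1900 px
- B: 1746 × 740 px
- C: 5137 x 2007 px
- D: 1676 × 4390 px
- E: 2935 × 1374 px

A

Target silver ratio ≈ 2.414.
A: 2.434 (Δ0.020)  B: 2.359 (Δ0.055)  C: 2.560 (Δ0.146)  D: 2.619 (Δ0.205)  E: 2.136 (Δ0.278)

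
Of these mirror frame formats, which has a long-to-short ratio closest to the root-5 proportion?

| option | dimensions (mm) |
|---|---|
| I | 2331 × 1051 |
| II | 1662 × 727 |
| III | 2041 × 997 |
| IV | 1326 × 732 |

I

Target root-5 ≈ 2.236.
I: 2.218 (Δ0.018)  II: 2.286 (Δ0.050)  III: 2.047 (Δ0.189)  IV: 1.811 (Δ0.425)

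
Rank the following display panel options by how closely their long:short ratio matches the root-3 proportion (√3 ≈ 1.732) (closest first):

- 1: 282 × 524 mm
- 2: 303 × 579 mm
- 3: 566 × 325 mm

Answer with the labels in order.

1: 524/282 ≈ 1.858 → |1.858 − 1.732| = 0.126
2: 579/303 ≈ 1.911 → |1.911 − 1.732| = 0.179
3: 566/325 ≈ 1.742 → |1.742 − 1.732| = 0.010

3, 1, 2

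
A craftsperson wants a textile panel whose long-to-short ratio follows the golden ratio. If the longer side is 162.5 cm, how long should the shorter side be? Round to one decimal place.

100.4 cm

golden ratio ≈ 1.61803.
Shorter side = 162.5 ÷ 1.61803 ≈ 100.431 → 100.4 cm.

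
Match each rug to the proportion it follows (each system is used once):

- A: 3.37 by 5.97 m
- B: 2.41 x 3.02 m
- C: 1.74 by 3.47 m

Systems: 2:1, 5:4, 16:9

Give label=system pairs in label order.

A=16:9, B=5:4, C=2:1

Ratios: A ≈ 1.772; B ≈ 1.253; C ≈ 1.994.
Targets: 2:1 ≈ 2.000; 5:4 ≈ 1.250; 16:9 ≈ 1.778.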